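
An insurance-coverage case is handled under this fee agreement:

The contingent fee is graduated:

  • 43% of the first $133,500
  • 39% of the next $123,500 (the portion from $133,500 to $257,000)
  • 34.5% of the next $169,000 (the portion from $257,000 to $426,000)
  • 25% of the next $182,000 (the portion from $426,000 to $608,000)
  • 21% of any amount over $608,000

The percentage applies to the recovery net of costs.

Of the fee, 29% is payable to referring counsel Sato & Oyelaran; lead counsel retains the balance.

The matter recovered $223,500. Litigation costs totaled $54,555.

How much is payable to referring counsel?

$20,656.28

Fee base (net of costs): $223,500 − $54,555 = $168,945
First $133,500 at 43% = $57,405.00
Remaining $35,445 at 39% = $13,823.55
Fee: $57,405.00 + $13,823.55 = $71,228.55
Referral share: 29% of $71,228.55 = $20,656.28; lead counsel retains $71,228.55 − $20,656.28 = $50,572.27.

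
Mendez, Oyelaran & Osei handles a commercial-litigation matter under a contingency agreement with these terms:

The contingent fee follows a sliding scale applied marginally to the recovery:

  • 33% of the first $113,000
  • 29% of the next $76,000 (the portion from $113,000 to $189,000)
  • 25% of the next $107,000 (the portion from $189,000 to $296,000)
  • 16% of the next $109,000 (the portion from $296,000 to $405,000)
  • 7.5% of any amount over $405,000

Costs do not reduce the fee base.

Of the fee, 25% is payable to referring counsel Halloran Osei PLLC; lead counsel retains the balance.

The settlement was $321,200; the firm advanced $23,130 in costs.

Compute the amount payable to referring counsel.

$22,528.00

Fee base is the gross recovery, $321,200; costs are reimbursed separately.
First $113,000 at 33% = $37,290.00
Next $76,000 at 29% = $22,040.00
Next $107,000 at 25% = $26,750.00
Remaining $25,200 at 16% = $4,032.00
Fee: $37,290.00 + $22,040.00 + $26,750.00 + $4,032.00 = $90,112.00
Referral share: 25% of $90,112.00 = $22,528.00; lead counsel retains $90,112.00 − $22,528.00 = $67,584.00.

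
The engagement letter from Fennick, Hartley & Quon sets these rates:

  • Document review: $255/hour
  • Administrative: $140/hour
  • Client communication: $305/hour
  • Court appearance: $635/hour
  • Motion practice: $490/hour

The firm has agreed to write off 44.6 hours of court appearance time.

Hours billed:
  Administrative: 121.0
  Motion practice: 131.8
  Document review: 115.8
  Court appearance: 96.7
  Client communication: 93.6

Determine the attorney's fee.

Document review: 115.8 × $255 = $29,529.00
Administrative: 121.0 × $140 = $16,940.00
Client communication: 93.6 × $305 = $28,548.00
Court appearance: 96.7 × $635 = $61,404.50
Motion practice: 131.8 × $490 = $64,582.00
Subtotal: $201,003.50
Write-off: 44.6 × $635 = $28,321.00
Total: $201,003.50 − $28,321.00 = $172,682.50

$172,682.50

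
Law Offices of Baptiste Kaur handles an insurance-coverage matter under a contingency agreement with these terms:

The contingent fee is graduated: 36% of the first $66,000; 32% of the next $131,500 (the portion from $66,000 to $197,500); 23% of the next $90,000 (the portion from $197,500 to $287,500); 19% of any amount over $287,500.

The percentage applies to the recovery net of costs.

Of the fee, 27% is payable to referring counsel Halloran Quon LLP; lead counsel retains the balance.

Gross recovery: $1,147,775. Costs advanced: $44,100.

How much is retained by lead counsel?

Fee base (net of costs): $1,147,775 − $44,100 = $1,103,675
First $66,000 at 36% = $23,760.00
Next $131,500 at 32% = $42,080.00
Next $90,000 at 23% = $20,700.00
Remaining $816,175 at 19% = $155,073.25
Fee: $23,760.00 + $42,080.00 + $20,700.00 + $155,073.25 = $241,613.25
Referral share: 27% of $241,613.25 = $65,235.58; lead counsel retains $241,613.25 − $65,235.58 = $176,377.67.

$176,377.67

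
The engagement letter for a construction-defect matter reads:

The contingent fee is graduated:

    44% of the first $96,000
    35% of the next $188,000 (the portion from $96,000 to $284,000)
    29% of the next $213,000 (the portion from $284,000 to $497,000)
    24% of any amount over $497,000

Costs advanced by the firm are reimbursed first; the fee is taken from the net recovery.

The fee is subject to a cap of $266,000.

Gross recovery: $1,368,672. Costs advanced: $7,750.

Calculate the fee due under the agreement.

$266,000.00

Fee base (net of costs): $1,368,672 − $7,750 = $1,360,922
First $96,000 at 44% = $42,240.00
Next $188,000 at 35% = $65,800.00
Next $213,000 at 29% = $61,770.00
Remaining $863,922 at 24% = $207,341.28
Fee: $42,240.00 + $65,800.00 + $61,770.00 + $207,341.28 = $377,151.28
$377,151.28 exceeds the $266,000 cap, so the fee is capped at $266,000.00.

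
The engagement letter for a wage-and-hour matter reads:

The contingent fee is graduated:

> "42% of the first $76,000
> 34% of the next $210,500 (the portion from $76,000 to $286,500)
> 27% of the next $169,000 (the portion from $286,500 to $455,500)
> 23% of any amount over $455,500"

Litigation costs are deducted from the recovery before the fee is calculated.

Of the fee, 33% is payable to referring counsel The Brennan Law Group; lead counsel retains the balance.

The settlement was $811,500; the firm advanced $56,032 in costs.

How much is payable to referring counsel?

Fee base (net of costs): $811,500 − $56,032 = $755,468
First $76,000 at 42% = $31,920.00
Next $210,500 at 34% = $71,570.00
Next $169,000 at 27% = $45,630.00
Remaining $299,968 at 23% = $68,992.64
Fee: $31,920.00 + $71,570.00 + $45,630.00 + $68,992.64 = $218,112.64
Referral share: 33% of $218,112.64 = $71,977.17; lead counsel retains $218,112.64 − $71,977.17 = $146,135.47.

$71,977.17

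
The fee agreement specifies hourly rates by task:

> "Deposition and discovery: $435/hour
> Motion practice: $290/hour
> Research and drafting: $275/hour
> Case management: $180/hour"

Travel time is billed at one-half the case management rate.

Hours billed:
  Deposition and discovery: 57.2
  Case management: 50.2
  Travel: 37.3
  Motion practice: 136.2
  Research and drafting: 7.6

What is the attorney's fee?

Deposition and discovery: 57.2 × $435 = $24,882.00
Motion practice: 136.2 × $290 = $39,498.00
Research and drafting: 7.6 × $275 = $2,090.00
Case management: 50.2 × $180 = $9,036.00
Subtotal: $24,882.00 + $39,498.00 + $2,090.00 + $9,036.00 = $75,506.00
Travel: 37.3 × ($180 ÷ 2) = 37.3 × $90.00 = $3,357.00
Total: $75,506.00 + $3,357.00 = $78,863.00

$78,863.00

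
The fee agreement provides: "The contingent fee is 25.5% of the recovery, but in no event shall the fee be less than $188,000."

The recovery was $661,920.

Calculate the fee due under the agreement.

25.5% of $661,920 = $168,789.60
That is below the $188,000 minimum, so the minimum applies.

$188,000.00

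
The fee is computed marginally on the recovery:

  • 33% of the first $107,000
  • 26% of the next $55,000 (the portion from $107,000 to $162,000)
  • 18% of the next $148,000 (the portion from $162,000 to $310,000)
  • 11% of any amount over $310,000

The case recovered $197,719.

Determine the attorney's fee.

First $107,000 at 33% = $35,310.00
Next $55,000 at 26% = $14,300.00
Remaining $35,719 at 18% = $6,429.42
Fee: $35,310.00 + $14,300.00 + $6,429.42 = $56,039.42

$56,039.42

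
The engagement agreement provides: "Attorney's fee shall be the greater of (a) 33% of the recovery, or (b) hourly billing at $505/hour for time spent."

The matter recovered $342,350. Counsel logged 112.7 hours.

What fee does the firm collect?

(a) 33% of $342,350 = $112,975.50
(b) 112.7 × $505 = $56,913.50
The greater is (a): $112,975.50.

$112,975.50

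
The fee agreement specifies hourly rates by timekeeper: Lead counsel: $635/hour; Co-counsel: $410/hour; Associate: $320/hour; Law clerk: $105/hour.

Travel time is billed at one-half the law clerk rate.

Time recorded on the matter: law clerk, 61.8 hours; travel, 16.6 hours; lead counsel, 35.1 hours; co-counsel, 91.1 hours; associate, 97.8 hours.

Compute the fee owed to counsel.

Lead counsel: 35.1 × $635 = $22,288.50
Co-counsel: 91.1 × $410 = $37,351.00
Associate: 97.8 × $320 = $31,296.00
Law clerk: 61.8 × $105 = $6,489.00
Subtotal: $22,288.50 + $37,351.00 + $31,296.00 + $6,489.00 = $97,424.50
Travel: 16.6 × ($105 ÷ 2) = 16.6 × $52.50 = $871.50
Total: $97,424.50 + $871.50 = $98,296.00

$98,296.00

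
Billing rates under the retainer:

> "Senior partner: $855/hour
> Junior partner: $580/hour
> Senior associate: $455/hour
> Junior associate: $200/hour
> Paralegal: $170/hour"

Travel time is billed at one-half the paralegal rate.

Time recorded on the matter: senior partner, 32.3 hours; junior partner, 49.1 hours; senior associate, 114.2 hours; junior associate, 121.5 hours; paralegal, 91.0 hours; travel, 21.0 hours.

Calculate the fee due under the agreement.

$149,610.50

Senior partner: 32.3 × $855 = $27,616.50
Junior partner: 49.1 × $580 = $28,478.00
Senior associate: 114.2 × $455 = $51,961.00
Junior associate: 121.5 × $200 = $24,300.00
Paralegal: 91.0 × $170 = $15,470.00
Subtotal: $27,616.50 + $28,478.00 + $51,961.00 + $24,300.00 + $15,470.00 = $147,825.50
Travel: 21.0 × ($170 ÷ 2) = 21.0 × $85.00 = $1,785.00
Total: $147,825.50 + $1,785.00 = $149,610.50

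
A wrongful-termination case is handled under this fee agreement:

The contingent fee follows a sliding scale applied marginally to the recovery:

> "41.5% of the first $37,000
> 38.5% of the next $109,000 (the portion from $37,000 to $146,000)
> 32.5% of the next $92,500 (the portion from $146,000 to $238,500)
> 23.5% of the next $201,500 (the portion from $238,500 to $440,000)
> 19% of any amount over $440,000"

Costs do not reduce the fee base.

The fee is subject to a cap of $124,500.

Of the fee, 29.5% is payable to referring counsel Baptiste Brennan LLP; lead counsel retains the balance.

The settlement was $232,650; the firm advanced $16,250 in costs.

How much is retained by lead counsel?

Fee base is the gross recovery, $232,650; costs are reimbursed separately.
First $37,000 at 41.5% = $15,355.00
Next $109,000 at 38.5% = $41,965.00
Remaining $86,650 at 32.5% = $28,161.25
Fee: $15,355.00 + $41,965.00 + $28,161.25 = $85,481.25
$85,481.25 is under the $124,500 cap.
Referral share: 29.5% of $85,481.25 = $25,216.97; lead counsel retains $85,481.25 − $25,216.97 = $60,264.28.

$60,264.28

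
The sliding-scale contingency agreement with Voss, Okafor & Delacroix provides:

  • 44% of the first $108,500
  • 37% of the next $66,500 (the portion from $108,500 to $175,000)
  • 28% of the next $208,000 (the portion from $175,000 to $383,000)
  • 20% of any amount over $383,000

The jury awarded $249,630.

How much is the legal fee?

$93,241.40

First $108,500 at 44% = $47,740.00
Next $66,500 at 37% = $24,605.00
Remaining $74,630 at 28% = $20,896.40
Fee: $47,740.00 + $24,605.00 + $20,896.40 = $93,241.40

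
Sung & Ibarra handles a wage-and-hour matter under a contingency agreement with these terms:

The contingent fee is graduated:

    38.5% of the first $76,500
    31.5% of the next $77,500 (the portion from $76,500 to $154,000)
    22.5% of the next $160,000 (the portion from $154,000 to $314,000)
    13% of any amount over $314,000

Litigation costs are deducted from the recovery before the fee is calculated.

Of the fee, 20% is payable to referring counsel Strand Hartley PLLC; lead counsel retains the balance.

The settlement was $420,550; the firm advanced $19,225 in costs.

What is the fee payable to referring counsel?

Fee base (net of costs): $420,550 − $19,225 = $401,325
First $76,500 at 38.5% = $29,452.50
Next $77,500 at 31.5% = $24,412.50
Next $160,000 at 22.5% = $36,000.00
Remaining $87,325 at 13% = $11,352.25
Fee: $29,452.50 + $24,412.50 + $36,000.00 + $11,352.25 = $101,217.25
Referral share: 20% of $101,217.25 = $20,243.45; lead counsel retains $101,217.25 − $20,243.45 = $80,973.80.

$20,243.45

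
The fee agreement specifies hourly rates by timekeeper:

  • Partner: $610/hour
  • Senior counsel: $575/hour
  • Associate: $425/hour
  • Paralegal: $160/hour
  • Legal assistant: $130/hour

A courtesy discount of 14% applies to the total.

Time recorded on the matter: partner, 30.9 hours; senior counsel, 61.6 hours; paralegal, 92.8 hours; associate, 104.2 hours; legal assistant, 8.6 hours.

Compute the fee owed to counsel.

$98,487.20

Partner: 30.9 × $610 = $18,849.00
Senior counsel: 61.6 × $575 = $35,420.00
Associate: 104.2 × $425 = $44,285.00
Paralegal: 92.8 × $160 = $14,848.00
Legal assistant: 8.6 × $130 = $1,118.00
Subtotal: $114,520.00
Less 14% discount: −$16,032.80
Total: $114,520.00 − $16,032.80 = $98,487.20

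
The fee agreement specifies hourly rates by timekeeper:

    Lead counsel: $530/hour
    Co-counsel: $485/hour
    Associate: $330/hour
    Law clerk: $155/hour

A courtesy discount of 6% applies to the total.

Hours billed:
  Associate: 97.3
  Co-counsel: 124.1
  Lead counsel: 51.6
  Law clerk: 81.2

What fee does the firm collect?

$124,297.61

Lead counsel: 51.6 × $530 = $27,348.00
Co-counsel: 124.1 × $485 = $60,188.50
Associate: 97.3 × $330 = $32,109.00
Law clerk: 81.2 × $155 = $12,586.00
Subtotal: $132,231.50
Less 6% discount: −$7,933.89
Total: $132,231.50 − $7,933.89 = $124,297.61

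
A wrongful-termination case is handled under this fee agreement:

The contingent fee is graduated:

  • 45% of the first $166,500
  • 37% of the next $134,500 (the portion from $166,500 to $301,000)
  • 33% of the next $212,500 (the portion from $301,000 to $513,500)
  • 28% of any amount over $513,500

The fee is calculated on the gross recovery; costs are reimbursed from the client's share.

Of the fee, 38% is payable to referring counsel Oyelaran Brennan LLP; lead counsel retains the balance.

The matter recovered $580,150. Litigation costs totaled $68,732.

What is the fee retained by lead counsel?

$132,355.74

Fee base is the gross recovery, $580,150; costs are reimbursed separately.
First $166,500 at 45% = $74,925.00
Next $134,500 at 37% = $49,765.00
Next $212,500 at 33% = $70,125.00
Remaining $66,650 at 28% = $18,662.00
Fee: $74,925.00 + $49,765.00 + $70,125.00 + $18,662.00 = $213,477.00
Referral share: 38% of $213,477.00 = $81,121.26; lead counsel retains $213,477.00 − $81,121.26 = $132,355.74.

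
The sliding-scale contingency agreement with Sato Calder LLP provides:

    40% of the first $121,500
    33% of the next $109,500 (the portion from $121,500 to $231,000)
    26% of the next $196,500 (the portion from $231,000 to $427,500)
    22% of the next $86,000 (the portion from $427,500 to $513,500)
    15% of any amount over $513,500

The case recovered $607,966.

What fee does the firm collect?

First $121,500 at 40% = $48,600.00
Next $109,500 at 33% = $36,135.00
Next $196,500 at 26% = $51,090.00
Next $86,000 at 22% = $18,920.00
Remaining $94,466 at 15% = $14,169.90
Fee: $48,600.00 + $36,135.00 + $51,090.00 + $18,920.00 + $14,169.90 = $168,914.90

$168,914.90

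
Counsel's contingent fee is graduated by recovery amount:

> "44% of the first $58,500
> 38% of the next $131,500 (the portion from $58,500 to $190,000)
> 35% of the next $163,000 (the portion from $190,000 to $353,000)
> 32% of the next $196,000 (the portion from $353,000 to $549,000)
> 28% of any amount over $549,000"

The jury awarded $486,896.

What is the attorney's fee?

$175,606.72

First $58,500 at 44% = $25,740.00
Next $131,500 at 38% = $49,970.00
Next $163,000 at 35% = $57,050.00
Remaining $133,896 at 32% = $42,846.72
Fee: $25,740.00 + $49,970.00 + $57,050.00 + $42,846.72 = $175,606.72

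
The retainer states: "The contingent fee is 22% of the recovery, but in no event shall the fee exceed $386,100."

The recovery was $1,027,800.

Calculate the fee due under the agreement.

$226,116.00

22% of $1,027,800 = $226,116.00
That is under the $386,100 cap.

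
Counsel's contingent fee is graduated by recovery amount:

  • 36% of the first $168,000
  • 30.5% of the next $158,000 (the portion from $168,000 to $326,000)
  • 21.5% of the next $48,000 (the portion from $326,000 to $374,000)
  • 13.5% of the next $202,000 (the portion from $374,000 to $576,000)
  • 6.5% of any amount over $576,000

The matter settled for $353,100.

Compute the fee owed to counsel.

First $168,000 at 36% = $60,480.00
Next $158,000 at 30.5% = $48,190.00
Remaining $27,100 at 21.5% = $5,826.50
Fee: $60,480.00 + $48,190.00 + $5,826.50 = $114,496.50

$114,496.50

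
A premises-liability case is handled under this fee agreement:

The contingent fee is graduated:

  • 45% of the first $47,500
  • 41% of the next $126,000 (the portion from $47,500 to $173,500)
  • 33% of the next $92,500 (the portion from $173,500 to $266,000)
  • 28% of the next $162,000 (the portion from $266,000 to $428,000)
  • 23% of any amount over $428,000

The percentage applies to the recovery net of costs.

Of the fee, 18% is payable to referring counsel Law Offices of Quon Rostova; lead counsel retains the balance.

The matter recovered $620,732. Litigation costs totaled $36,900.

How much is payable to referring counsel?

$33,257.04

Fee base (net of costs): $620,732 − $36,900 = $583,832
First $47,500 at 45% = $21,375.00
Next $126,000 at 41% = $51,660.00
Next $92,500 at 33% = $30,525.00
Next $162,000 at 28% = $45,360.00
Remaining $155,832 at 23% = $35,841.36
Fee: $21,375.00 + $51,660.00 + $30,525.00 + $45,360.00 + $35,841.36 = $184,761.36
Referral share: 18% of $184,761.36 = $33,257.04; lead counsel retains $184,761.36 − $33,257.04 = $151,504.32.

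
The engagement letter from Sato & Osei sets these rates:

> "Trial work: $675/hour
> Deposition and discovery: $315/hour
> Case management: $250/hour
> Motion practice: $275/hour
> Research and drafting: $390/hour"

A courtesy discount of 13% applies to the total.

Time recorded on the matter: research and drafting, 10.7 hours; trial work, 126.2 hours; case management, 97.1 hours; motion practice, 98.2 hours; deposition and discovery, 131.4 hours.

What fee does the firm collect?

$158,365.23

Trial work: 126.2 × $675 = $85,185.00
Deposition and discovery: 131.4 × $315 = $41,391.00
Case management: 97.1 × $250 = $24,275.00
Motion practice: 98.2 × $275 = $27,005.00
Research and drafting: 10.7 × $390 = $4,173.00
Subtotal: $182,029.00
Less 13% discount: −$23,663.77
Total: $182,029.00 − $23,663.77 = $158,365.23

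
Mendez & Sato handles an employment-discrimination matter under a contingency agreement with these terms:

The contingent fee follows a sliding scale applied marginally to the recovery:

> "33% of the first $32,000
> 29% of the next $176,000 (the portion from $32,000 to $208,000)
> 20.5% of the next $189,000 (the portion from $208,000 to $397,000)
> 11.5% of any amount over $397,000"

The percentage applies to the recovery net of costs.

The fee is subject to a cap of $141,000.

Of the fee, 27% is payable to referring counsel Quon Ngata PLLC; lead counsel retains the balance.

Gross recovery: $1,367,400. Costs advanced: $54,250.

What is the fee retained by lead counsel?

$102,930.00

Fee base (net of costs): $1,367,400 − $54,250 = $1,313,150
First $32,000 at 33% = $10,560.00
Next $176,000 at 29% = $51,040.00
Next $189,000 at 20.5% = $38,745.00
Remaining $916,150 at 11.5% = $105,357.25
Fee: $10,560.00 + $51,040.00 + $38,745.00 + $105,357.25 = $205,702.25
$205,702.25 exceeds the $141,000 cap, so the fee is capped at $141,000.00.
Referral share: 27% of $141,000.00 = $38,070.00; lead counsel retains $141,000.00 − $38,070.00 = $102,930.00.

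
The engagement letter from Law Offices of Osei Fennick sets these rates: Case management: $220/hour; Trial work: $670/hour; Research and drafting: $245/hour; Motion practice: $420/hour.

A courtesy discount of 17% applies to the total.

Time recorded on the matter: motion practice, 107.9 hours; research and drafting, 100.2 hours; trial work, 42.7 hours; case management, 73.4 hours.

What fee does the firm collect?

Case management: 73.4 × $220 = $16,148.00
Trial work: 42.7 × $670 = $28,609.00
Research and drafting: 100.2 × $245 = $24,549.00
Motion practice: 107.9 × $420 = $45,318.00
Subtotal: $114,624.00
Less 17% discount: −$19,486.08
Total: $114,624.00 − $19,486.08 = $95,137.92

$95,137.92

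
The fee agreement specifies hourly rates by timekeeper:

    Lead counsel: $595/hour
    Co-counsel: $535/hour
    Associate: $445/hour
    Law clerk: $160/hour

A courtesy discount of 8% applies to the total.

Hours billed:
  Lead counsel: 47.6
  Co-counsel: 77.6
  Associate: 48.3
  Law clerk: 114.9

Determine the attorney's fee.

$100,938.26

Lead counsel: 47.6 × $595 = $28,322.00
Co-counsel: 77.6 × $535 = $41,516.00
Associate: 48.3 × $445 = $21,493.50
Law clerk: 114.9 × $160 = $18,384.00
Subtotal: $109,715.50
Less 8% discount: −$8,777.24
Total: $109,715.50 − $8,777.24 = $100,938.26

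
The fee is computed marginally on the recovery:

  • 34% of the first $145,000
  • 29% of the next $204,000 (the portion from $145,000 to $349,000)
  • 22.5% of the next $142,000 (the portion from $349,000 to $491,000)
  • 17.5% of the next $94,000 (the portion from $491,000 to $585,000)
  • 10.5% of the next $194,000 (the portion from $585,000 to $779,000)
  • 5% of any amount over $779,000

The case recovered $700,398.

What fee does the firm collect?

First $145,000 at 34% = $49,300.00
Next $204,000 at 29% = $59,160.00
Next $142,000 at 22.5% = $31,950.00
Next $94,000 at 17.5% = $16,450.00
Remaining $115,398 at 10.5% = $12,116.79
Fee: $49,300.00 + $59,160.00 + $31,950.00 + $16,450.00 + $12,116.79 = $168,976.79

$168,976.79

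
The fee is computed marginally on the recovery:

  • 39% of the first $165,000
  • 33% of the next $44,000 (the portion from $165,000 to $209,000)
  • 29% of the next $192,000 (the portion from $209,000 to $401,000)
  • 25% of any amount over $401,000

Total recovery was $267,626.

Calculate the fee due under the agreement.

$95,871.54

First $165,000 at 39% = $64,350.00
Next $44,000 at 33% = $14,520.00
Remaining $58,626 at 29% = $17,001.54
Fee: $64,350.00 + $14,520.00 + $17,001.54 = $95,871.54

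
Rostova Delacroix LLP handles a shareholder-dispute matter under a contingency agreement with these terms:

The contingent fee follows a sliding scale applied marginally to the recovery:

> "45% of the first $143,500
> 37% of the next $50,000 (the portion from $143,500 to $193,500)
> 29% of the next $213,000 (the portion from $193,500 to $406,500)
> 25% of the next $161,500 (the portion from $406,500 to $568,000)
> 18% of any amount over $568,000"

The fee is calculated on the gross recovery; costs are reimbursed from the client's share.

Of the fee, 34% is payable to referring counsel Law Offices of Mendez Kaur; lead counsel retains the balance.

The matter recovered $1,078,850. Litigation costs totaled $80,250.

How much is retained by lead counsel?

$182,934.18

Fee base is the gross recovery, $1,078,850; costs are reimbursed separately.
First $143,500 at 45% = $64,575.00
Next $50,000 at 37% = $18,500.00
Next $213,000 at 29% = $61,770.00
Next $161,500 at 25% = $40,375.00
Remaining $510,850 at 18% = $91,953.00
Fee: $64,575.00 + $18,500.00 + $61,770.00 + $40,375.00 + $91,953.00 = $277,173.00
Referral share: 34% of $277,173.00 = $94,238.82; lead counsel retains $277,173.00 − $94,238.82 = $182,934.18.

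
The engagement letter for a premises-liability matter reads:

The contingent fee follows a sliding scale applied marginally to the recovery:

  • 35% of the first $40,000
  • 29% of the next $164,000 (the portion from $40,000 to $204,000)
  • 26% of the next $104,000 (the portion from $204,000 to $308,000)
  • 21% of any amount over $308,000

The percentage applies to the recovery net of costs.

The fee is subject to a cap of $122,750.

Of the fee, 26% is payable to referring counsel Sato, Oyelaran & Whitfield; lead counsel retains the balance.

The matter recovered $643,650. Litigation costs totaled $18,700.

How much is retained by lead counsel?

$90,835.00

Fee base (net of costs): $643,650 − $18,700 = $624,950
First $40,000 at 35% = $14,000.00
Next $164,000 at 29% = $47,560.00
Next $104,000 at 26% = $27,040.00
Remaining $316,950 at 21% = $66,559.50
Fee: $14,000.00 + $47,560.00 + $27,040.00 + $66,559.50 = $155,159.50
$155,159.50 exceeds the $122,750 cap, so the fee is capped at $122,750.00.
Referral share: 26% of $122,750.00 = $31,915.00; lead counsel retains $122,750.00 − $31,915.00 = $90,835.00.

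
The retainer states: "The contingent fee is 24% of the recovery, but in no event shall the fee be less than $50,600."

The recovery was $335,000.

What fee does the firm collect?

24% of $335,000 = $80,400.00
That exceeds the $50,600 minimum.

$80,400.00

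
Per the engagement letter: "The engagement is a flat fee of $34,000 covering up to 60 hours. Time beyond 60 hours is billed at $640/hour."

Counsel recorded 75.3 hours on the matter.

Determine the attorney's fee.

Flat fee: $34,000.00
Excess hours: 75.3 − 60 = 15.3
Overrun: 15.3 × $640 = $9,792.00
Total: $34,000.00 + $9,792.00 = $43,792.00

$43,792.00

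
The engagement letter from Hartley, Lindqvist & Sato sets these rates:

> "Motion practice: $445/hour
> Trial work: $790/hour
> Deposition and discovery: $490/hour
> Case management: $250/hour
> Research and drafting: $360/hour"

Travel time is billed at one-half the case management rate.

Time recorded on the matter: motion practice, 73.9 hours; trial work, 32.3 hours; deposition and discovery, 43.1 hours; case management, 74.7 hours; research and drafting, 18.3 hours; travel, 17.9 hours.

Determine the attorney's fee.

Motion practice: 73.9 × $445 = $32,885.50
Trial work: 32.3 × $790 = $25,517.00
Deposition and discovery: 43.1 × $490 = $21,119.00
Case management: 74.7 × $250 = $18,675.00
Research and drafting: 18.3 × $360 = $6,588.00
Subtotal: $32,885.50 + $25,517.00 + $21,119.00 + $18,675.00 + $6,588.00 = $104,784.50
Travel: 17.9 × ($250 ÷ 2) = 17.9 × $125.00 = $2,237.50
Total: $104,784.50 + $2,237.50 = $107,022.00

$107,022.00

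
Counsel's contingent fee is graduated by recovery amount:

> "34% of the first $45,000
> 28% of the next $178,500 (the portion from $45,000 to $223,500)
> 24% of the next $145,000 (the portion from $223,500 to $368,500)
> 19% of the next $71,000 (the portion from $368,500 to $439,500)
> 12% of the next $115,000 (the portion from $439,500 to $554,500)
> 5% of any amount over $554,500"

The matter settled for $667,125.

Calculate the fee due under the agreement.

First $45,000 at 34% = $15,300.00
Next $178,500 at 28% = $49,980.00
Next $145,000 at 24% = $34,800.00
Next $71,000 at 19% = $13,490.00
Next $115,000 at 12% = $13,800.00
Remaining $112,625 at 5% = $5,631.25
Fee: $15,300.00 + $49,980.00 + $34,800.00 + $13,490.00 + $13,800.00 + $5,631.25 = $133,001.25

$133,001.25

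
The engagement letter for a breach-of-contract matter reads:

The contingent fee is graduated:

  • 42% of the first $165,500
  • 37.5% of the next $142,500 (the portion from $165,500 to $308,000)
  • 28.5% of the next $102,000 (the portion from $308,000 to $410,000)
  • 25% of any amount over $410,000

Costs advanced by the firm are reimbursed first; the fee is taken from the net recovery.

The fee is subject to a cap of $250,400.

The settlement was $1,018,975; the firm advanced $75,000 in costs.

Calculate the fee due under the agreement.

$250,400.00

Fee base (net of costs): $1,018,975 − $75,000 = $943,975
First $165,500 at 42% = $69,510.00
Next $142,500 at 37.5% = $53,437.50
Next $102,000 at 28.5% = $29,070.00
Remaining $533,975 at 25% = $133,493.75
Fee: $69,510.00 + $53,437.50 + $29,070.00 + $133,493.75 = $285,511.25
$285,511.25 exceeds the $250,400 cap, so the fee is capped at $250,400.00.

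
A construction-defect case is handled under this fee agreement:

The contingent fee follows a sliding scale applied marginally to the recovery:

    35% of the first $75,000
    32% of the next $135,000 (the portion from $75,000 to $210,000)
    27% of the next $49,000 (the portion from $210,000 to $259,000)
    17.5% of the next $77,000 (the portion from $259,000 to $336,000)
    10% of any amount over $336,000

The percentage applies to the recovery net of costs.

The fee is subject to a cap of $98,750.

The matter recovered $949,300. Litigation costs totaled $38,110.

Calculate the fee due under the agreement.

$98,750.00

Fee base (net of costs): $949,300 − $38,110 = $911,190
First $75,000 at 35% = $26,250.00
Next $135,000 at 32% = $43,200.00
Next $49,000 at 27% = $13,230.00
Next $77,000 at 17.5% = $13,475.00
Remaining $575,190 at 10% = $57,519.00
Fee: $26,250.00 + $43,200.00 + $13,230.00 + $13,475.00 + $57,519.00 = $153,674.00
$153,674.00 exceeds the $98,750 cap, so the fee is capped at $98,750.00.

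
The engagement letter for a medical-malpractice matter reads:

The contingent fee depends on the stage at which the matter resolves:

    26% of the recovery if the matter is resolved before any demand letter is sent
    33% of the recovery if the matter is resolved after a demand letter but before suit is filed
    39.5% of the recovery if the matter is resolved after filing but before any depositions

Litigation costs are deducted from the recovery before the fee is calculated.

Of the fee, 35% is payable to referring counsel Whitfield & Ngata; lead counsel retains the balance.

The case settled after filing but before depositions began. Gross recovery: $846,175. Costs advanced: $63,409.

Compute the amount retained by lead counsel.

Fee base (net of costs): $846,175 − $63,409 = $782,766
The matter settled after filing but before depositions began, so the 39.5% rate applies.
$782,766 × 39.5% = $309,192.57
Referral share: 35% of $309,192.57 = $108,217.40; lead counsel retains $309,192.57 − $108,217.40 = $200,975.17.

$200,975.17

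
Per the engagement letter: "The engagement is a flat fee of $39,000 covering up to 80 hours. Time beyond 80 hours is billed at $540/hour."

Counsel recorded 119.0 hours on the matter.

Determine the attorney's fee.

$60,060.00

Flat fee: $39,000.00
Excess hours: 119.0 − 80 = 39.0
Overrun: 39.0 × $540 = $21,060.00
Total: $39,000.00 + $21,060.00 = $60,060.00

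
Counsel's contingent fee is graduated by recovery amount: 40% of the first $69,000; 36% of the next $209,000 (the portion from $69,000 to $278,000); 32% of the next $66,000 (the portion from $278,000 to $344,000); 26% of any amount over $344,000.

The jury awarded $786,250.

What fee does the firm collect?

First $69,000 at 40% = $27,600.00
Next $209,000 at 36% = $75,240.00
Next $66,000 at 32% = $21,120.00
Remaining $442,250 at 26% = $114,985.00
Fee: $27,600.00 + $75,240.00 + $21,120.00 + $114,985.00 = $238,945.00

$238,945.00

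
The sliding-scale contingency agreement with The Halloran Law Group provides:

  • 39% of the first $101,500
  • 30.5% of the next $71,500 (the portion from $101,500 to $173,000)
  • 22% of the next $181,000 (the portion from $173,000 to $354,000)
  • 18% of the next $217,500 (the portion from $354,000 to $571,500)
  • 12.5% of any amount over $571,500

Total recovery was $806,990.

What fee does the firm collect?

First $101,500 at 39% = $39,585.00
Next $71,500 at 30.5% = $21,807.50
Next $181,000 at 22% = $39,820.00
Next $217,500 at 18% = $39,150.00
Remaining $235,490 at 12.5% = $29,436.25
Fee: $39,585.00 + $21,807.50 + $39,820.00 + $39,150.00 + $29,436.25 = $169,798.75

$169,798.75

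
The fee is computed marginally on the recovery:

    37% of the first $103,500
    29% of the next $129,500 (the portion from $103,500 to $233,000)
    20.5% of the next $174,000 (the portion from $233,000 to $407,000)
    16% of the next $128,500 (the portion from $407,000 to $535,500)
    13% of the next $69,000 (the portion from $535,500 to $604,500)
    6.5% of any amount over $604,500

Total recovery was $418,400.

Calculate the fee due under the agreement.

$113,344.00

First $103,500 at 37% = $38,295.00
Next $129,500 at 29% = $37,555.00
Next $174,000 at 20.5% = $35,670.00
Remaining $11,400 at 16% = $1,824.00
Fee: $38,295.00 + $37,555.00 + $35,670.00 + $1,824.00 = $113,344.00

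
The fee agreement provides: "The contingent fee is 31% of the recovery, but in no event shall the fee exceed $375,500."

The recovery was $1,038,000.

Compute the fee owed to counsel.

$321,780.00

31% of $1,038,000 = $321,780.00
That is under the $375,500 cap.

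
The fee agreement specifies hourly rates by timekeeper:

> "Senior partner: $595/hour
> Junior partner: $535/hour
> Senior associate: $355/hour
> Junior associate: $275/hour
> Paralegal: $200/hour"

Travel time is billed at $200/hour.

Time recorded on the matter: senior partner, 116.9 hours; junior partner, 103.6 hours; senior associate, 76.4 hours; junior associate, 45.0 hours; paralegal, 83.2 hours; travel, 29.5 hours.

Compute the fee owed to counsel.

Senior partner: 116.9 × $595 = $69,555.50
Junior partner: 103.6 × $535 = $55,426.00
Senior associate: 76.4 × $355 = $27,122.00
Junior associate: 45.0 × $275 = $12,375.00
Paralegal: 83.2 × $200 = $16,640.00
Subtotal: $69,555.50 + $55,426.00 + $27,122.00 + $12,375.00 + $16,640.00 = $181,118.50
Travel: 29.5 × $200 = $5,900.00
Total: $181,118.50 + $5,900.00 = $187,018.50

$187,018.50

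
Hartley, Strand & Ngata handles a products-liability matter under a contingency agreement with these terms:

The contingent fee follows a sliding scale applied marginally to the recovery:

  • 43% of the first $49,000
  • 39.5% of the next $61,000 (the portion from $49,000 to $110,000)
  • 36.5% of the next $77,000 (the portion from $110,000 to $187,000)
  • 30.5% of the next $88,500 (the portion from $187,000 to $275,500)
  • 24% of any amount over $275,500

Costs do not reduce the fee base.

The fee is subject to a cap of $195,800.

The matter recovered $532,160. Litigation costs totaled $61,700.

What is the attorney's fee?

Fee base is the gross recovery, $532,160; costs are reimbursed separately.
First $49,000 at 43% = $21,070.00
Next $61,000 at 39.5% = $24,095.00
Next $77,000 at 36.5% = $28,105.00
Next $88,500 at 30.5% = $26,992.50
Remaining $256,660 at 24% = $61,598.40
Fee: $21,070.00 + $24,095.00 + $28,105.00 + $26,992.50 + $61,598.40 = $161,860.90
$161,860.90 is under the $195,800 cap.

$161,860.90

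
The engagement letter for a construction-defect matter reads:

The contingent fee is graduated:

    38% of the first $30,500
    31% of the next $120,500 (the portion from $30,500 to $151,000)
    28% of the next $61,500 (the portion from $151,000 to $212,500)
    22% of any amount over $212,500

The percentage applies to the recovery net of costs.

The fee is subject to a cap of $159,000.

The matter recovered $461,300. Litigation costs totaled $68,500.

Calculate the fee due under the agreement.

Fee base (net of costs): $461,300 − $68,500 = $392,800
First $30,500 at 38% = $11,590.00
Next $120,500 at 31% = $37,355.00
Next $61,500 at 28% = $17,220.00
Remaining $180,300 at 22% = $39,666.00
Fee: $11,590.00 + $37,355.00 + $17,220.00 + $39,666.00 = $105,831.00
$105,831.00 is under the $159,000 cap.

$105,831.00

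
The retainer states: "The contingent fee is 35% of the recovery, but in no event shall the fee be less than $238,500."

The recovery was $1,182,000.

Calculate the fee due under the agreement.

$413,700.00

35% of $1,182,000 = $413,700.00
That exceeds the $238,500 minimum.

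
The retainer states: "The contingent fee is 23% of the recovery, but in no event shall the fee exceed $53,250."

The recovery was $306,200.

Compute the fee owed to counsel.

$53,250.00

23% of $306,200 = $70,426.00
That exceeds the $53,250 cap, so the fee is capped at $53,250.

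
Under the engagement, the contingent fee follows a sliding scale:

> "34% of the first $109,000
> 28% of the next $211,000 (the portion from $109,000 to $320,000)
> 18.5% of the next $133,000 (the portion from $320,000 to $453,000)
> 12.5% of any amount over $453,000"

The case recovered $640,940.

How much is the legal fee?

First $109,000 at 34% = $37,060.00
Next $211,000 at 28% = $59,080.00
Next $133,000 at 18.5% = $24,605.00
Remaining $187,940 at 12.5% = $23,492.50
Fee: $37,060.00 + $59,080.00 + $24,605.00 + $23,492.50 = $144,237.50

$144,237.50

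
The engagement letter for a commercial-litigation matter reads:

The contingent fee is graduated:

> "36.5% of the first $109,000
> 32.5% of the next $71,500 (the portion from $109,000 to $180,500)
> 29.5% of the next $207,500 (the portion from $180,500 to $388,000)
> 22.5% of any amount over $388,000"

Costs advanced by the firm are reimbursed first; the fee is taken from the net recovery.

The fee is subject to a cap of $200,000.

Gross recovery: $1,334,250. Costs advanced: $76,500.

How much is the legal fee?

Fee base (net of costs): $1,334,250 − $76,500 = $1,257,750
First $109,000 at 36.5% = $39,785.00
Next $71,500 at 32.5% = $23,237.50
Next $207,500 at 29.5% = $61,212.50
Remaining $869,750 at 22.5% = $195,693.75
Fee: $39,785.00 + $23,237.50 + $61,212.50 + $195,693.75 = $319,928.75
$319,928.75 exceeds the $200,000 cap, so the fee is capped at $200,000.00.

$200,000.00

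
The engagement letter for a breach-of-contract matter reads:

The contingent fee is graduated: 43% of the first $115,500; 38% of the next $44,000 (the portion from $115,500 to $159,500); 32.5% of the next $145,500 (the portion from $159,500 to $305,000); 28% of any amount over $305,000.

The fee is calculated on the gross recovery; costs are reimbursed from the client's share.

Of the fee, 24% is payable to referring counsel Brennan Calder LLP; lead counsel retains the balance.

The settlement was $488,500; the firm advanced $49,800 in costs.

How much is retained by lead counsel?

$125,439.90

Fee base is the gross recovery, $488,500; costs are reimbursed separately.
First $115,500 at 43% = $49,665.00
Next $44,000 at 38% = $16,720.00
Next $145,500 at 32.5% = $47,287.50
Remaining $183,500 at 28% = $51,380.00
Fee: $49,665.00 + $16,720.00 + $47,287.50 + $51,380.00 = $165,052.50
Referral share: 24% of $165,052.50 = $39,612.60; lead counsel retains $165,052.50 − $39,612.60 = $125,439.90.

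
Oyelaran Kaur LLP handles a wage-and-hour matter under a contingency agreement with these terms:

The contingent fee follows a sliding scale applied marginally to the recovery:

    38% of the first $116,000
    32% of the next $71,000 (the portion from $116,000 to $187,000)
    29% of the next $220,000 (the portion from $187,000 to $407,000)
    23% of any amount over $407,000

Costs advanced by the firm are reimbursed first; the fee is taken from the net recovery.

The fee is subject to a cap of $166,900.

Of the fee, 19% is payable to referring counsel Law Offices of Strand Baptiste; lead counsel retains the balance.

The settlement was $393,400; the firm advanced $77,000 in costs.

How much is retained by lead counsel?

Fee base (net of costs): $393,400 − $77,000 = $316,400
First $116,000 at 38% = $44,080.00
Next $71,000 at 32% = $22,720.00
Remaining $129,400 at 29% = $37,526.00
Fee: $44,080.00 + $22,720.00 + $37,526.00 = $104,326.00
$104,326.00 is under the $166,900 cap.
Referral share: 19% of $104,326.00 = $19,821.94; lead counsel retains $104,326.00 − $19,821.94 = $84,504.06.

$84,504.06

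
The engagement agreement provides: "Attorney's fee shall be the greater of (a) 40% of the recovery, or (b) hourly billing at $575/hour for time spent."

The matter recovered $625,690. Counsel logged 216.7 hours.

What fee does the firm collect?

$250,276.00

(a) 40% of $625,690 = $250,276.00
(b) 216.7 × $575 = $124,602.50
The greater is (a): $250,276.00.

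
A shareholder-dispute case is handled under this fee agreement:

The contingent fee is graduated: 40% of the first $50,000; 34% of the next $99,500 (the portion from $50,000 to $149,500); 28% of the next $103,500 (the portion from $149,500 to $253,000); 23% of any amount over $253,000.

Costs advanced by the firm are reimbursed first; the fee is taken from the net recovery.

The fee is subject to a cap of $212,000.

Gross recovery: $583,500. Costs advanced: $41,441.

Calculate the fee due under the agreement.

$149,293.57

Fee base (net of costs): $583,500 − $41,441 = $542,059
First $50,000 at 40% = $20,000.00
Next $99,500 at 34% = $33,830.00
Next $103,500 at 28% = $28,980.00
Remaining $289,059 at 23% = $66,483.57
Fee: $20,000.00 + $33,830.00 + $28,980.00 + $66,483.57 = $149,293.57
$149,293.57 is under the $212,000 cap.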